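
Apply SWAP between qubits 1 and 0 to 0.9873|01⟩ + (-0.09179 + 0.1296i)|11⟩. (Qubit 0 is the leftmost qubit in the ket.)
0.9873|10⟩ + (-0.09179 + 0.1296i)|11⟩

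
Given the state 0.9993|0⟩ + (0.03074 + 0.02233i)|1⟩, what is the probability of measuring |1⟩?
0.001444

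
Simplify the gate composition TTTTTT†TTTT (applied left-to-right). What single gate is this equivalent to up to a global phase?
I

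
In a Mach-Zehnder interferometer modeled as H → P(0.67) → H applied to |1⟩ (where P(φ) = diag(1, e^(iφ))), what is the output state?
(0.1081 - 0.3105i)|0⟩ + (0.8919 + 0.3105i)|1⟩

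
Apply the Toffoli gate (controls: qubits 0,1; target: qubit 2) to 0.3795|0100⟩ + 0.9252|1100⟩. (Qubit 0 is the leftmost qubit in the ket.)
0.3795|0100⟩ + 0.9252|1110⟩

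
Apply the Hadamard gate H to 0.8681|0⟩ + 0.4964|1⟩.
0.9648|0⟩ + 0.2628|1⟩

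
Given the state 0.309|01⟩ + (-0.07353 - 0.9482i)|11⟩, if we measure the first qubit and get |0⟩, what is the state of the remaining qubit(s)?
|1⟩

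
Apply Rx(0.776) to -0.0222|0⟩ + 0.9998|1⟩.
(-0.02055 - 0.3783i)|0⟩ + (0.9255 + 0.008399i)|1⟩

Rx(0.776) = [[cos(θ/2), −i·sin(θ/2)], [−i·sin(θ/2), cos(θ/2)]]; θ = 0.776, cos(θ/2) ≈ 0.925668, sin(θ/2) ≈ 0.378338.
With a = amp(|0⟩) = -0.0222 and b = amp(|1⟩) = 0.9998:
new amp(|0⟩) = (0.925668)·a + (-0.378338i)·b = (-0.02055 - 0.3783i)
new amp(|1⟩) = (-0.378338i)·a + (0.925668)·b = (0.9255 + 0.008399i)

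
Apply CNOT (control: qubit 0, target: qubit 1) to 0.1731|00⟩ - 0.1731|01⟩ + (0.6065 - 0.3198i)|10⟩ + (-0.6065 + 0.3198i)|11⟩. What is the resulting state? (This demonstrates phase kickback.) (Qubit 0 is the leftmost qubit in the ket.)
0.1731|00⟩ - 0.1731|01⟩ + (-0.6065 + 0.3198i)|10⟩ + (0.6065 - 0.3198i)|11⟩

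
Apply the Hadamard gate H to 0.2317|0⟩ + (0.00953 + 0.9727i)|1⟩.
(0.1706 + 0.6878i)|0⟩ + (0.1571 - 0.6878i)|1⟩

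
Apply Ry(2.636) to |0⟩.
0.2501|0⟩ + 0.9682|1⟩

Ry(2.636) = [[cos(θ/2), −sin(θ/2)], [sin(θ/2), cos(θ/2)]]; θ = 2.636, cos(θ/2) ≈ 0.250112, sin(θ/2) ≈ 0.968217.
With a = amp(|0⟩) = 1 and b = amp(|1⟩) = 0:
new amp(|0⟩) = (0.250112)·a + (-0.968217)·b = 0.2501
new amp(|1⟩) = (0.968217)·a + (0.250112)·b = 0.9682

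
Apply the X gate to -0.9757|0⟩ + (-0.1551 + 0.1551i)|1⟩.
(-0.1551 + 0.1551i)|0⟩ - 0.9757|1⟩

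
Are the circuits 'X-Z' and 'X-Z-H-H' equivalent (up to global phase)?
Yes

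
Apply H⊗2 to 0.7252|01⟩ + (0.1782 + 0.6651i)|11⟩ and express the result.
(0.4517 + 0.3326i)|00⟩ + (-0.4517 - 0.3326i)|01⟩ + (0.2735 - 0.3326i)|10⟩ + (-0.2735 + 0.3326i)|11⟩

H⊗2 gives amp(|y⟩) = (1/2) Σ_x (−1)^(x·y) amp(|x⟩), where x·y is the number of positions in which both x and y have a 1.
|00⟩: (0.7252 + (0.1782 + 0.6651i))/2 = (0.4517 + 0.3326i)
|01⟩: (-0.7252 - (0.1782 + 0.6651i))/2 = (-0.4517 - 0.3326i)
|10⟩: (0.7252 - (0.1782 + 0.6651i))/2 = (0.2735 - 0.3326i)
|11⟩: (-0.7252 + (0.1782 + 0.6651i))/2 = (-0.2735 + 0.3326i)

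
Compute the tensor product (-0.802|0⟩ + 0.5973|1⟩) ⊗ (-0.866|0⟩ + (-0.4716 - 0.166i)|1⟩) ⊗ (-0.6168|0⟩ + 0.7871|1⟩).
-0.4284|000⟩ + 0.5467|001⟩ + (-0.2333 - 0.08212i)|010⟩ + (0.2977 + 0.1048i)|011⟩ + 0.319|100⟩ - 0.4071|101⟩ + (0.1737 + 0.06116i)|110⟩ + (-0.2217 - 0.07804i)|111⟩

amp(|b₁b₂…⟩) = product of the factor amplitudes for bits b₁, b₂, …; only kets whose every factor amplitude is nonzero survive.
|000⟩: (-0.802)(-0.866)(-0.6168) = -0.4284
|001⟩: (-0.802)(-0.866)(0.7871) = 0.5467
|010⟩: (-0.802)(-0.4716 - 0.166i)(-0.6168) = (-0.2333 - 0.08212i)
|011⟩: (-0.802)(-0.4716 - 0.166i)(0.7871) = (0.2977 + 0.1048i)
|100⟩: (0.5973)(-0.866)(-0.6168) = 0.319
|101⟩: (0.5973)(-0.866)(0.7871) = -0.4071
|110⟩: (0.5973)(-0.4716 - 0.166i)(-0.6168) = (0.1737 + 0.06116i)
|111⟩: (0.5973)(-0.4716 - 0.166i)(0.7871) = (-0.2217 - 0.07804i)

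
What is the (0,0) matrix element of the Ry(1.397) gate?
0.7658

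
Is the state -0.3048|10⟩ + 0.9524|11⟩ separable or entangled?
Separable

Writing the state as a|00⟩ + b|01⟩ + c|10⟩ + d|11⟩, it is a product state iff ad − bc = 0.
Here (a, b, c, d) = (0, 0, -0.3048, 0.9524): ad − bc = (0)(0.9524) − (0)(-0.3048) = 0, so the state is separable.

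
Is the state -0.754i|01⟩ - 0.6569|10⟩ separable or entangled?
Entangled

Writing the state as a|00⟩ + b|01⟩ + c|10⟩ + d|11⟩, it is a product state iff ad − bc = 0.
Here (a, b, c, d) = (0, -0.754i, -0.6569, 0): ad − bc = (0)(0) − (-0.754i)(-0.6569) = -0.4953i ≠ 0, so the state is entangled.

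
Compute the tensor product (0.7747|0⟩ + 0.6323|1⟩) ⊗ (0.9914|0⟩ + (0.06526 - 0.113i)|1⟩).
0.768|00⟩ + (0.05056 - 0.08754i)|01⟩ + 0.6269|10⟩ + (0.04126 - 0.07145i)|11⟩

amp(|b₁b₂…⟩) = product of the factor amplitudes for bits b₁, b₂, …; only kets whose every factor amplitude is nonzero survive.
|00⟩: (0.7747)(0.9914) = 0.768
|01⟩: (0.7747)(0.06526 - 0.113i) = (0.05056 - 0.08754i)
|10⟩: (0.6323)(0.9914) = 0.6269
|11⟩: (0.6323)(0.06526 - 0.113i) = (0.04126 - 0.07145i)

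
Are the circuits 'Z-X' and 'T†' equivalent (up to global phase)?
No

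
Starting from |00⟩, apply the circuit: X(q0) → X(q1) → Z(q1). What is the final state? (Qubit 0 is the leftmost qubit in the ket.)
-|11⟩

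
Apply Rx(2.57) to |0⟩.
0.2819|0⟩ - 0.9594i|1⟩

Rx(2.57) = [[cos(θ/2), −i·sin(θ/2)], [−i·sin(θ/2), cos(θ/2)]]; θ = 2.57, cos(θ/2) ≈ 0.281922, sin(θ/2) ≈ 0.959437.
With a = amp(|0⟩) = 1 and b = amp(|1⟩) = 0:
new amp(|0⟩) = (0.281922)·a + (-0.959437i)·b = 0.2819
new amp(|1⟩) = (-0.959437i)·a + (0.281922)·b = -0.9594i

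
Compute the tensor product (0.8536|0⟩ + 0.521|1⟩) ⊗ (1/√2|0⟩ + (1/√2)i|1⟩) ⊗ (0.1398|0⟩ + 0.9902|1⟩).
0.08438|000⟩ + 0.5977|001⟩ + 0.08438i|010⟩ + 0.5977i|011⟩ + 0.0515|100⟩ + 0.3648|101⟩ + 0.0515i|110⟩ + 0.3648i|111⟩

amp(|b₁b₂…⟩) = product of the factor amplitudes for bits b₁, b₂, …; only kets whose every factor amplitude is nonzero survive.
|000⟩: (0.8536)(1/√2)(0.1398) = 0.08438
|001⟩: (0.8536)(1/√2)(0.9902) = 0.5977
|010⟩: (0.8536)((1/√2)i)(0.1398) = 0.08438i
|011⟩: (0.8536)((1/√2)i)(0.9902) = 0.5977i
|100⟩: (0.521)(1/√2)(0.1398) = 0.0515
|101⟩: (0.521)(1/√2)(0.9902) = 0.3648
|110⟩: (0.521)((1/√2)i)(0.1398) = 0.0515i
|111⟩: (0.521)((1/√2)i)(0.9902) = 0.3648i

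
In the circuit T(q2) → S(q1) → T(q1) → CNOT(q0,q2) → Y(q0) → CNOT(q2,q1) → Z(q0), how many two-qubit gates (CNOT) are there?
2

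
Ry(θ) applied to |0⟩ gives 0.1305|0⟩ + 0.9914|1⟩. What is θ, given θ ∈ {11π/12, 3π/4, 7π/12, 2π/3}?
11π/12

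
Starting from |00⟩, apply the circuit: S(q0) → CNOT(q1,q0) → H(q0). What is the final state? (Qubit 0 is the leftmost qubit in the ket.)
1/√2|00⟩ + 1/√2|10⟩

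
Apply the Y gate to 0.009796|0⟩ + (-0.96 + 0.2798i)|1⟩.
(0.2798 + 0.96i)|0⟩ + 0.009796i|1⟩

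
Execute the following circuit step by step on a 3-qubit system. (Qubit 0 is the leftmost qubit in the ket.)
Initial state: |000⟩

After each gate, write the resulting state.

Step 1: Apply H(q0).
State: 1/√2|000⟩ + 1/√2|100⟩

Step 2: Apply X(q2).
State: 1/√2|001⟩ + 1/√2|101⟩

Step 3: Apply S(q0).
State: 1/√2|001⟩ + (1/√2)i|101⟩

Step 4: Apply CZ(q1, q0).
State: 1/√2|001⟩ + (1/√2)i|101⟩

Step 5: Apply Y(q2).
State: -(1/√2)i|000⟩ + 1/√2|100⟩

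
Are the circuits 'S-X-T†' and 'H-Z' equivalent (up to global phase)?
No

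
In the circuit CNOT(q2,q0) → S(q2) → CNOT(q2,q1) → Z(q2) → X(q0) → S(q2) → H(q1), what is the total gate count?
7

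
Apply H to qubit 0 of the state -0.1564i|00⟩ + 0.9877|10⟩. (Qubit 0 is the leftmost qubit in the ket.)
(0.6984 - 0.1106i)|00⟩ + (-0.6984 - 0.1106i)|10⟩

H on qubit 0 mixes each pair of kets that differ only in qubit 0: amplitudes (a, b) of (|…0…⟩, |…1…⟩) become ((a + b)/√2, (a − b)/√2). Kets absent from the input have amplitude 0.
(|00⟩, |10⟩): (a, b) = (-0.1564i, 0.9877) → ((0.6984 - 0.1106i), (-0.6984 - 0.1106i))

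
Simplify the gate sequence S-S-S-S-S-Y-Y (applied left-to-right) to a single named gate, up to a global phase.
S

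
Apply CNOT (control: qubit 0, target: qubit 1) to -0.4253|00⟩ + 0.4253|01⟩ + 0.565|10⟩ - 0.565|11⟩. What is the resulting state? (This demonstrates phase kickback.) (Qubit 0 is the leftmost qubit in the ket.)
-0.4253|00⟩ + 0.4253|01⟩ - 0.565|10⟩ + 0.565|11⟩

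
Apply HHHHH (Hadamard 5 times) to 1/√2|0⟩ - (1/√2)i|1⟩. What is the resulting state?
(1/2 - (1/2)i)|0⟩ + (1/2 + (1/2)i)|1⟩

H² = I, so H^5 = H: a single Hadamard. With (a, b) = (1/√2, -(1/√2)i), H gives ((a + b)/√2, (a − b)/√2) = ((1/2 - (1/2)i), (1/2 + (1/2)i)).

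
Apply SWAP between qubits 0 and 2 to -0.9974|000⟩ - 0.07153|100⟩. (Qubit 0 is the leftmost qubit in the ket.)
-0.9974|000⟩ - 0.07153|001⟩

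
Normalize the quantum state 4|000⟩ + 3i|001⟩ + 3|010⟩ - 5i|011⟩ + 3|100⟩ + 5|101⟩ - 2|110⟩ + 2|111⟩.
0.398|000⟩ + 0.2985i|001⟩ + 0.2985|010⟩ - 0.4975i|011⟩ + 0.2985|100⟩ + 0.4975|101⟩ - 0.199|110⟩ + 0.199|111⟩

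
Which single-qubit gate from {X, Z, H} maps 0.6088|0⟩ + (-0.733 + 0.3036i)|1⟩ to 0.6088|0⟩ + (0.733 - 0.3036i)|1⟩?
Z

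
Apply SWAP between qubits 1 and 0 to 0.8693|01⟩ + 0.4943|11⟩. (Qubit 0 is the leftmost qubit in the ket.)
0.8693|10⟩ + 0.4943|11⟩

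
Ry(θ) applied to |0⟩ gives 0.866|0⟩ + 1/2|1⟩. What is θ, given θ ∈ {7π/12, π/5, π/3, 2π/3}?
π/3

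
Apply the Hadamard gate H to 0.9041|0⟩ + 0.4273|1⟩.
0.9414|0⟩ + 0.3371|1⟩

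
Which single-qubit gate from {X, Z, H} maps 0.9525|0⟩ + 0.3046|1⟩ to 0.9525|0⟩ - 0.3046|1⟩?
Z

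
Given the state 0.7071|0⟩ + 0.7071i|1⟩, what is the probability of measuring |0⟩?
0.5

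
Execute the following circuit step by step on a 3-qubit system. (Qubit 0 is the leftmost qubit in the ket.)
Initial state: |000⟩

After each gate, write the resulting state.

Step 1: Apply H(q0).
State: 1/√2|000⟩ + 1/√2|100⟩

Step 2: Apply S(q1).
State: 1/√2|000⟩ + 1/√2|100⟩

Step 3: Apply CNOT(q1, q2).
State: 1/√2|000⟩ + 1/√2|100⟩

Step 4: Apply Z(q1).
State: 1/√2|000⟩ + 1/√2|100⟩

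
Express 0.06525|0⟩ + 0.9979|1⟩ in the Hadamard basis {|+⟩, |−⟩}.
0.7518|+⟩ - 0.6595|−⟩

With |ψ⟩ = α|0⟩ + β|1⟩, the Hadamard-basis coefficients are ⟨+|ψ⟩ = (α + β)/√2 and ⟨−|ψ⟩ = (α − β)/√2.
Here α = 0.06525, β = 0.9979: (α + β)/√2 = 0.7518, (α − β)/√2 = -0.6595.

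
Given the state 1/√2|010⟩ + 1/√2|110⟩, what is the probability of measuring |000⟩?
0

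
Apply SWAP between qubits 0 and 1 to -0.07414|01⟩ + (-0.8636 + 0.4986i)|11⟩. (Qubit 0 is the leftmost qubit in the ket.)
-0.07414|10⟩ + (-0.8636 + 0.4986i)|11⟩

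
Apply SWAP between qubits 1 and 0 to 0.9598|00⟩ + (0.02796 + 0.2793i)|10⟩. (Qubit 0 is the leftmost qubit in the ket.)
0.9598|00⟩ + (0.02796 + 0.2793i)|01⟩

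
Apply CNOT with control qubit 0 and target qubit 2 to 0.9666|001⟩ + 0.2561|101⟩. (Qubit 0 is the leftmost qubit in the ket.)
0.9666|001⟩ + 0.2561|100⟩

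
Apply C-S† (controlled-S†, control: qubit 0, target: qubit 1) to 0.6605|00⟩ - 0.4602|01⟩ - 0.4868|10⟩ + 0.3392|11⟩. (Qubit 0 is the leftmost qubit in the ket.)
0.6605|00⟩ - 0.4602|01⟩ - 0.4868|10⟩ - 0.3392i|11⟩

C-S† leaves the control-|0⟩ kets |00⟩, |01⟩ unchanged and applies S† to qubit 1 on the control-|1⟩ pair (|10⟩, |11⟩).
S† = [[1, 0], [0, -i]].
With a = amp(|10⟩) = -0.4868 and b = amp(|11⟩) = 0.3392:
new amp(|10⟩) = (1)·a = -0.4868
new amp(|11⟩) = (-i)·b = -0.3392i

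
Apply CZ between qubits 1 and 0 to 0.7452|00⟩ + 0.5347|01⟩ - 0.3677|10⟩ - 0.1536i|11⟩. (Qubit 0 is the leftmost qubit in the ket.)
0.7452|00⟩ + 0.5347|01⟩ - 0.3677|10⟩ + 0.1536i|11⟩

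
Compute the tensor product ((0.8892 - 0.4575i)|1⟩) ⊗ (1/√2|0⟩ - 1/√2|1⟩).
(0.6288 - 0.3235i)|10⟩ + (-0.6288 + 0.3235i)|11⟩

amp(|b₁b₂…⟩) = product of the factor amplitudes for bits b₁, b₂, …; only kets whose every factor amplitude is nonzero survive.
|10⟩: (0.8892 - 0.4575i)(1/√2) = (0.6288 - 0.3235i)
|11⟩: (0.8892 - 0.4575i)(-1/√2) = (-0.6288 + 0.3235i)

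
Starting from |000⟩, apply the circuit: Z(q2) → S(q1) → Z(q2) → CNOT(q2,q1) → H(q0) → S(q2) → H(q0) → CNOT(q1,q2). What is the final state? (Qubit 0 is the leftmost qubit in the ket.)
|000⟩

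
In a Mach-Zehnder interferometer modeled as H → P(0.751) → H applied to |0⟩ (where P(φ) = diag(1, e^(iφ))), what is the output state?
(0.8655 + 0.3412i)|0⟩ + (0.1345 - 0.3412i)|1⟩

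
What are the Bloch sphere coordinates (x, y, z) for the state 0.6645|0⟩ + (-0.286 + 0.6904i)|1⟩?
(-0.3801, 0.9175, -0.1169)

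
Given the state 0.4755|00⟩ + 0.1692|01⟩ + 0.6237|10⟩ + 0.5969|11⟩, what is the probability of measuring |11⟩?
0.3563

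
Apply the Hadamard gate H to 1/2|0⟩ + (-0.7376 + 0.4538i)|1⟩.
(-0.168 + 0.3209i)|0⟩ + (0.8751 - 0.3209i)|1⟩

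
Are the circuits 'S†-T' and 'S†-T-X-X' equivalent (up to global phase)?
Yes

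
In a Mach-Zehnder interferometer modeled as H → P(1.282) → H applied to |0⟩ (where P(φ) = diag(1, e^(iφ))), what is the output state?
(0.6424 + 0.4793i)|0⟩ + (0.3576 - 0.4793i)|1⟩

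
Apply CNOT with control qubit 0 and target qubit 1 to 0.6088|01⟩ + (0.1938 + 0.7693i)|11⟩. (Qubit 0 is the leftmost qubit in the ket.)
0.6088|01⟩ + (0.1938 + 0.7693i)|10⟩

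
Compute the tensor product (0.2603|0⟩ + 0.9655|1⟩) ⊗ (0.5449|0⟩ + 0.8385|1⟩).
0.1418|00⟩ + 0.2183|01⟩ + 0.5261|10⟩ + 0.8096|11⟩

amp(|b₁b₂…⟩) = product of the factor amplitudes for bits b₁, b₂, …; only kets whose every factor amplitude is nonzero survive.
|00⟩: (0.2603)(0.5449) = 0.1418
|01⟩: (0.2603)(0.8385) = 0.2183
|10⟩: (0.9655)(0.5449) = 0.5261
|11⟩: (0.9655)(0.8385) = 0.8096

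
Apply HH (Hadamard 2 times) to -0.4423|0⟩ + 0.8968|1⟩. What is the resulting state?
-0.4423|0⟩ + 0.8968|1⟩

H² = I, so an even number of Hadamards cancels: H^2 = I and the state is unchanged.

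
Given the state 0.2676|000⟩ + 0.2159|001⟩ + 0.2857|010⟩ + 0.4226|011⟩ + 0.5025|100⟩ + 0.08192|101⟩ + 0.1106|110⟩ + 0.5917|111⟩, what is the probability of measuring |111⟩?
0.3501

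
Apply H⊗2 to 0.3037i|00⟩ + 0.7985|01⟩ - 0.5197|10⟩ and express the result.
(0.1394 + 0.1519i)|00⟩ + (-0.6591 + 0.1519i)|01⟩ + (0.6591 + 0.1519i)|10⟩ + (-0.1394 + 0.1519i)|11⟩

H⊗2 gives amp(|y⟩) = (1/2) Σ_x (−1)^(x·y) amp(|x⟩), where x·y is the number of positions in which both x and y have a 1.
|00⟩: (0.3037i + 0.7985 - 0.5197)/2 = (0.1394 + 0.1519i)
|01⟩: (0.3037i - 0.7985 - 0.5197)/2 = (-0.6591 + 0.1519i)
|10⟩: (0.3037i + 0.7985 + 0.5197)/2 = (0.6591 + 0.1519i)
|11⟩: (0.3037i - 0.7985 + 0.5197)/2 = (-0.1394 + 0.1519i)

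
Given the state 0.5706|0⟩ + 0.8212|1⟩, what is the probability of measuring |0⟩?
0.3256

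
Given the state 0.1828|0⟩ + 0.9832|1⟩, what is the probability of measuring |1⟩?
0.9667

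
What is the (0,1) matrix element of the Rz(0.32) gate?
0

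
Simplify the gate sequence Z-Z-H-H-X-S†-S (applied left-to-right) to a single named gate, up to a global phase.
X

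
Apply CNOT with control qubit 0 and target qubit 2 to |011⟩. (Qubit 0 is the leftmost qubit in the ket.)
|011⟩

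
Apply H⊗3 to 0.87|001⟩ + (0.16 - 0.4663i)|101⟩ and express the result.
(0.3642 - 0.1649i)|000⟩ + (-0.3642 + 0.1649i)|001⟩ + (0.3642 - 0.1649i)|010⟩ + (-0.3642 + 0.1649i)|011⟩ + (0.251 + 0.1649i)|100⟩ + (-0.251 - 0.1649i)|101⟩ + (0.251 + 0.1649i)|110⟩ + (-0.251 - 0.1649i)|111⟩

H⊗3 gives amp(|y⟩) = (1/2√2) Σ_x (−1)^(x·y) amp(|x⟩), where x·y is the number of positions in which both x and y have a 1.
|000⟩: (0.87 + (0.16 - 0.4663i))/(2√2) = (0.3642 - 0.1649i)
|001⟩: (-0.87 - (0.16 - 0.4663i))/(2√2) = (-0.3642 + 0.1649i)
|010⟩: (0.87 + (0.16 - 0.4663i))/(2√2) = (0.3642 - 0.1649i)
|011⟩: (-0.87 - (0.16 - 0.4663i))/(2√2) = (-0.3642 + 0.1649i)
|100⟩: (0.87 - (0.16 - 0.4663i))/(2√2) = (0.251 + 0.1649i)
|101⟩: (-0.87 + (0.16 - 0.4663i))/(2√2) = (-0.251 - 0.1649i)
|110⟩: (0.87 - (0.16 - 0.4663i))/(2√2) = (0.251 + 0.1649i)
|111⟩: (-0.87 + (0.16 - 0.4663i))/(2√2) = (-0.251 - 0.1649i)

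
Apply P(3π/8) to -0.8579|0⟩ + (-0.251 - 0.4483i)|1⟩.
-0.8579|0⟩ + (0.3181 - 0.4035i)|1⟩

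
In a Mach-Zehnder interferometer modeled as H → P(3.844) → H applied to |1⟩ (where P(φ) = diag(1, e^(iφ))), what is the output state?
(0.8816 + 0.323i)|0⟩ + (0.1184 - 0.323i)|1⟩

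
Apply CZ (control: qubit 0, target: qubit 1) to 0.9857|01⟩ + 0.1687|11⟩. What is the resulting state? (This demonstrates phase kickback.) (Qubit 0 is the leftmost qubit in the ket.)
0.9857|01⟩ - 0.1687|11⟩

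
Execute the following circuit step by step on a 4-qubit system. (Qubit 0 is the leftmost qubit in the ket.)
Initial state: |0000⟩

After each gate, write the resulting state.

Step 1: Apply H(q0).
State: 1/√2|0000⟩ + 1/√2|1000⟩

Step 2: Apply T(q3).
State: 1/√2|0000⟩ + 1/√2|1000⟩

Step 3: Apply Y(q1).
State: (1/√2)i|0100⟩ + (1/√2)i|1100⟩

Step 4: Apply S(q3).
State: (1/√2)i|0100⟩ + (1/√2)i|1100⟩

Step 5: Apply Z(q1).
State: -(1/√2)i|0100⟩ - (1/√2)i|1100⟩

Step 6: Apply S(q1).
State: 1/√2|0100⟩ + 1/√2|1100⟩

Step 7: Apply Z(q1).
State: -1/√2|0100⟩ - 1/√2|1100⟩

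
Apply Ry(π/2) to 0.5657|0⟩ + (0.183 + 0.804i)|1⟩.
(0.2706 - 0.5685i)|0⟩ + (0.5294 + 0.5685i)|1⟩

Ry(π/2) = [[cos(θ/2), −sin(θ/2)], [sin(θ/2), cos(θ/2)]]; θ = π/2, cos(θ/2) ≈ 0.707107, sin(θ/2) ≈ 0.707107.
With a = amp(|0⟩) = 0.5657 and b = amp(|1⟩) = (0.183 + 0.804i):
new amp(|0⟩) = (0.707107)·a + (-0.707107)·b = (0.2706 - 0.5685i)
new amp(|1⟩) = (0.707107)·a + (0.707107)·b = (0.5294 + 0.5685i)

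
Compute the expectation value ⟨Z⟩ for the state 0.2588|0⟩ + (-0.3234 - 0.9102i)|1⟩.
-0.8661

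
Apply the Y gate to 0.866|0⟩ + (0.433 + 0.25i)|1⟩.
(0.25 - 0.433i)|0⟩ + 0.866i|1⟩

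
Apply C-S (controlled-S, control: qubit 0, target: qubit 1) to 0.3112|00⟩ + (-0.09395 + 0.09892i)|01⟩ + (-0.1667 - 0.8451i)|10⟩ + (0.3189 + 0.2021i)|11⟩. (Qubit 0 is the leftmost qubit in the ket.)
0.3112|00⟩ + (-0.09395 + 0.09892i)|01⟩ + (-0.1667 - 0.8451i)|10⟩ + (-0.2021 + 0.3189i)|11⟩

C-S leaves the control-|0⟩ kets |00⟩, |01⟩ unchanged and applies S to qubit 1 on the control-|1⟩ pair (|10⟩, |11⟩).
S = [[1, 0], [0, i]].
With a = amp(|10⟩) = (-0.1667 - 0.8451i) and b = amp(|11⟩) = (0.3189 + 0.2021i):
new amp(|10⟩) = (1)·a = (-0.1667 - 0.8451i)
new amp(|11⟩) = (i)·b = (-0.2021 + 0.3189i)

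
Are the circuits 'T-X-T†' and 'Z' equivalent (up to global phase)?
No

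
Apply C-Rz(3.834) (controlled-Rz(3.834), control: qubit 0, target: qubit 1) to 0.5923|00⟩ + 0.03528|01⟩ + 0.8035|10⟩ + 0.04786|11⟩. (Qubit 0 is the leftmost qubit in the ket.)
0.5923|00⟩ + 0.03528|01⟩ + (-0.2727 - 0.7558i)|10⟩ + (-0.01624 + 0.04502i)|11⟩

C-Rz(3.834) leaves the control-|0⟩ kets |00⟩, |01⟩ unchanged and applies Rz(3.834) to qubit 1 on the control-|1⟩ pair (|10⟩, |11⟩).
Rz(3.834) = [[e^(−iθ/2), 0], [0, e^(iθ/2)]] with e^(±iθ/2) = cos(θ/2) ± i·sin(θ/2); θ = 3.834, cos(θ/2) ≈ -0.339329, sin(θ/2) ≈ 0.940668.
With a = amp(|10⟩) = 0.8035 and b = amp(|11⟩) = 0.04786:
new amp(|10⟩) = (-0.339329 - 0.940668i)·a = (-0.2727 - 0.7558i)
new amp(|11⟩) = (-0.339329 + 0.940668i)·b = (-0.01624 + 0.04502i)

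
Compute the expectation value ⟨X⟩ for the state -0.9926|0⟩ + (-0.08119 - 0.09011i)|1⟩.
0.1612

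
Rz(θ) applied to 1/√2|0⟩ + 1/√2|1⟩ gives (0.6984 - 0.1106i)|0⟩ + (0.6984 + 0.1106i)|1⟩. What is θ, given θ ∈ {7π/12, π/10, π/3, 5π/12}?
π/10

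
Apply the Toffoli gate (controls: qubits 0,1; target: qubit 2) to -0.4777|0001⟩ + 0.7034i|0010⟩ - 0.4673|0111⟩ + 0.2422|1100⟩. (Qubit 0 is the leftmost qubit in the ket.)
-0.4777|0001⟩ + 0.7034i|0010⟩ - 0.4673|0111⟩ + 0.2422|1110⟩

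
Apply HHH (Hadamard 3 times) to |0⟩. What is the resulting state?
1/√2|0⟩ + 1/√2|1⟩

H² = I, so H^3 = H: a single Hadamard. With (a, b) = (1, 0), H gives ((a + b)/√2, (a − b)/√2) = (1/√2, 1/√2).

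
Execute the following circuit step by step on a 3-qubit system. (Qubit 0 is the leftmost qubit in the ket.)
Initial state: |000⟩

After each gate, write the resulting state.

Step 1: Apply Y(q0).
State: i|100⟩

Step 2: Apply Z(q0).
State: -i|100⟩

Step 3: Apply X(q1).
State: -i|110⟩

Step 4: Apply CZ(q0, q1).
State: i|110⟩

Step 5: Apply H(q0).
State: (1/√2)i|010⟩ - (1/√2)i|110⟩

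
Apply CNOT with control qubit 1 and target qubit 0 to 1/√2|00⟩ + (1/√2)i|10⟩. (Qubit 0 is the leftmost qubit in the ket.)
1/√2|00⟩ + (1/√2)i|10⟩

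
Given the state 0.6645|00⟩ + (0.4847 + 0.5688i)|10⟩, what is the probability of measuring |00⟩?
0.4416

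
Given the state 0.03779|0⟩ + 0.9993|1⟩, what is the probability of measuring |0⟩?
0.001428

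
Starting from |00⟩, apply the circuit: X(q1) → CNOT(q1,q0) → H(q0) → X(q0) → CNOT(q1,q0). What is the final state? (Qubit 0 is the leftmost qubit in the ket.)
1/√2|01⟩ - 1/√2|11⟩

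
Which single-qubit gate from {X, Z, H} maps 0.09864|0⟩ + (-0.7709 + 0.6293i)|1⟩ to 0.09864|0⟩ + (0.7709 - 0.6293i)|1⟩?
Z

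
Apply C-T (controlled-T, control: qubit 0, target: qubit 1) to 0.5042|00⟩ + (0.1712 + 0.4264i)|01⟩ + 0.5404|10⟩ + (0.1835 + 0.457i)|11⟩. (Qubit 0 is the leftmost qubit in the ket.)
0.5042|00⟩ + (0.1712 + 0.4264i)|01⟩ + 0.5404|10⟩ + (-0.1934 + 0.4529i)|11⟩

C-T leaves the control-|0⟩ kets |00⟩, |01⟩ unchanged and applies T to qubit 1 on the control-|1⟩ pair (|10⟩, |11⟩).
T = [[1, 0], [0, (1/√2 + (1/√2)i)]].
With a = amp(|10⟩) = 0.5404 and b = amp(|11⟩) = (0.1835 + 0.457i):
new amp(|10⟩) = (1)·a = 0.5404
new amp(|11⟩) = (1/√2 + (1/√2)i)·b = (-0.1934 + 0.4529i)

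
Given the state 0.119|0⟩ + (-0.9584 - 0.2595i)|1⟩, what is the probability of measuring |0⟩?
0.01416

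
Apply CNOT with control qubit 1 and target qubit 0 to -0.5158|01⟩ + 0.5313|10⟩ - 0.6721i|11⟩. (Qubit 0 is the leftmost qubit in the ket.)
-0.6721i|01⟩ + 0.5313|10⟩ - 0.5158|11⟩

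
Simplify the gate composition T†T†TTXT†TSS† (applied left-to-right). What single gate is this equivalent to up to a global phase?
X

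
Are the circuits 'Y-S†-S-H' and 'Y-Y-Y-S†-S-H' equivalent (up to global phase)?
Yes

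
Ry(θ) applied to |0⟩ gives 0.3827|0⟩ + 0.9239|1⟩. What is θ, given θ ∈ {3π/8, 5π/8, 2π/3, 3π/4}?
3π/4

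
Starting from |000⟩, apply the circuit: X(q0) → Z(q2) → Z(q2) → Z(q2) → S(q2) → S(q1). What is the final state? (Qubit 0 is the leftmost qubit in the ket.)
|100⟩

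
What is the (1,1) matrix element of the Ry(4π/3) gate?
-1/2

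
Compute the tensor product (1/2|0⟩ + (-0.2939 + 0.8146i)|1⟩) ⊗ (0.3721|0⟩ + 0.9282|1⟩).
0.1861|00⟩ + 0.4641|01⟩ + (-0.1094 + 0.3031i)|10⟩ + (-0.2728 + 0.7561i)|11⟩

amp(|b₁b₂…⟩) = product of the factor amplitudes for bits b₁, b₂, …; only kets whose every factor amplitude is nonzero survive.
|00⟩: (1/2)(0.3721) = 0.1861
|01⟩: (1/2)(0.9282) = 0.4641
|10⟩: (-0.2939 + 0.8146i)(0.3721) = (-0.1094 + 0.3031i)
|11⟩: (-0.2939 + 0.8146i)(0.9282) = (-0.2728 + 0.7561i)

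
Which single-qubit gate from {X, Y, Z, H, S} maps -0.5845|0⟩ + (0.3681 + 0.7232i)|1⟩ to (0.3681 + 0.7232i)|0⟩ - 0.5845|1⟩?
X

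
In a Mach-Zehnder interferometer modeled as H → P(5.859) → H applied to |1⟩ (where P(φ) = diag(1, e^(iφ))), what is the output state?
(0.04431 + 0.2058i)|0⟩ + (0.9557 - 0.2058i)|1⟩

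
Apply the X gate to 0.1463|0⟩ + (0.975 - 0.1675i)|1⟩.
(0.975 - 0.1675i)|0⟩ + 0.1463|1⟩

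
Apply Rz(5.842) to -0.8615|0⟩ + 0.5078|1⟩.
(0.8406 + 0.1885i)|0⟩ + (-0.4955 + 0.1111i)|1⟩

Rz(5.842) = [[e^(−iθ/2), 0], [0, e^(iθ/2)]] with e^(±iθ/2) = cos(θ/2) ± i·sin(θ/2); θ = 5.842, cos(θ/2) ≈ -0.975768, sin(θ/2) ≈ 0.218808.
With a = amp(|0⟩) = -0.8615 and b = amp(|1⟩) = 0.5078:
new amp(|0⟩) = (-0.975768 - 0.218808i)·a = (0.8406 + 0.1885i)
new amp(|1⟩) = (-0.975768 + 0.218808i)·b = (-0.4955 + 0.1111i)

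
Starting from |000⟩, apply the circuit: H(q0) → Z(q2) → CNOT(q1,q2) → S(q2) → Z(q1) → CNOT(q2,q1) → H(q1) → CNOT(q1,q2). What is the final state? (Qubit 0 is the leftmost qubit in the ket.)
1/2|000⟩ + 1/2|011⟩ + 1/2|100⟩ + 1/2|111⟩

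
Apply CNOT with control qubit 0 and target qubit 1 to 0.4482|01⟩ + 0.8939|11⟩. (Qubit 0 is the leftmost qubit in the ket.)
0.4482|01⟩ + 0.8939|10⟩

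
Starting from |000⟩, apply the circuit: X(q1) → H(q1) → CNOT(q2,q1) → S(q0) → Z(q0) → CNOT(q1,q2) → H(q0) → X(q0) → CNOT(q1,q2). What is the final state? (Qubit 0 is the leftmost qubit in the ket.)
1/2|000⟩ - 1/2|010⟩ + 1/2|100⟩ - 1/2|110⟩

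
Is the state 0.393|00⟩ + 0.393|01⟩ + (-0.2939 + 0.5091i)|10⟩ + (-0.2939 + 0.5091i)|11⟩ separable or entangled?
Separable

Writing the state as a|00⟩ + b|01⟩ + c|10⟩ + d|11⟩, it is a product state iff ad − bc = 0.
Here (a, b, c, d) = (0.393, 0.393, (-0.2939 + 0.5091i), (-0.2939 + 0.5091i)): ad − bc = (0.393)(-0.2939 + 0.5091i) − (0.393)(-0.2939 + 0.5091i) = 0, so the state is separable.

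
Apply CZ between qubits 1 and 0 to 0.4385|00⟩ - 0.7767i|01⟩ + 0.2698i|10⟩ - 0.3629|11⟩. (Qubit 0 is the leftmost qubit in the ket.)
0.4385|00⟩ - 0.7767i|01⟩ + 0.2698i|10⟩ + 0.3629|11⟩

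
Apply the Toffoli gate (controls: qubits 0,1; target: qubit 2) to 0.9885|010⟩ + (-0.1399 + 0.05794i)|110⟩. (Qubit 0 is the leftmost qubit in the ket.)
0.9885|010⟩ + (-0.1399 + 0.05794i)|111⟩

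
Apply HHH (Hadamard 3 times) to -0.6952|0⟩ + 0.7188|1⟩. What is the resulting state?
0.01669|0⟩ - 0.9998|1⟩

H² = I, so H^3 = H: a single Hadamard. With (a, b) = (-0.6952, 0.7188), H gives ((a + b)/√2, (a − b)/√2) = (0.01669, -0.9998).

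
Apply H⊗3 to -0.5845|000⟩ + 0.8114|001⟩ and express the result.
0.08022|000⟩ - 0.4935|001⟩ + 0.08022|010⟩ - 0.4935|011⟩ + 0.08022|100⟩ - 0.4935|101⟩ + 0.08022|110⟩ - 0.4935|111⟩

H⊗3 gives amp(|y⟩) = (1/2√2) Σ_x (−1)^(x·y) amp(|x⟩), where x·y is the number of positions in which both x and y have a 1.
|000⟩: (-0.5845 + 0.8114)/(2√2) = 0.08022
|001⟩: (-0.5845 - 0.8114)/(2√2) = -0.4935
|010⟩: (-0.5845 + 0.8114)/(2√2) = 0.08022
|011⟩: (-0.5845 - 0.8114)/(2√2) = -0.4935
|100⟩: (-0.5845 + 0.8114)/(2√2) = 0.08022
|101⟩: (-0.5845 - 0.8114)/(2√2) = -0.4935
|110⟩: (-0.5845 + 0.8114)/(2√2) = 0.08022
|111⟩: (-0.5845 - 0.8114)/(2√2) = -0.4935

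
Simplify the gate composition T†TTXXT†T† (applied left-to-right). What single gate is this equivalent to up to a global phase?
T†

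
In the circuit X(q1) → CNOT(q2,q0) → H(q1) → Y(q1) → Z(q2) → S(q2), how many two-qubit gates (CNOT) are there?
1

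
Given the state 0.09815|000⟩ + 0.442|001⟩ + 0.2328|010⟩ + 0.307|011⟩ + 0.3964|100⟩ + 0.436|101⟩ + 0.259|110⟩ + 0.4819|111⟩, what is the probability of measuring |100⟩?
0.1571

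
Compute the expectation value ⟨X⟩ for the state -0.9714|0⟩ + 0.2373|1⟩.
-0.461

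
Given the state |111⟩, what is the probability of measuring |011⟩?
0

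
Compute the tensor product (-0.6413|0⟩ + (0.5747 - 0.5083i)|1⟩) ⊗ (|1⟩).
-0.6413|01⟩ + (0.5747 - 0.5083i)|11⟩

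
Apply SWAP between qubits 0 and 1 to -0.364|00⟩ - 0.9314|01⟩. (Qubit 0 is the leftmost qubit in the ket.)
-0.364|00⟩ - 0.9314|10⟩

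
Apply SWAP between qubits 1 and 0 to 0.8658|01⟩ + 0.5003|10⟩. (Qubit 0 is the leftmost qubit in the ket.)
0.5003|01⟩ + 0.8658|10⟩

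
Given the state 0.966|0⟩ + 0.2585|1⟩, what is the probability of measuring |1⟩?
0.06682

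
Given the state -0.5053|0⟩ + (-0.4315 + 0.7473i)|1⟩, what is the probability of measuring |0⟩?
0.2553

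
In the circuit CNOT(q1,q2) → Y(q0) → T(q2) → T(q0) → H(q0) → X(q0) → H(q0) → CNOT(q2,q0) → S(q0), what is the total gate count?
9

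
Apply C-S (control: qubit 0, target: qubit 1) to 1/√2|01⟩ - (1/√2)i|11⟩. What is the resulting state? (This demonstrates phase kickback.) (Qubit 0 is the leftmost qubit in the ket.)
1/√2|01⟩ + 1/√2|11⟩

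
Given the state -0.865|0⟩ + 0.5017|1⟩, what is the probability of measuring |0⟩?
0.7482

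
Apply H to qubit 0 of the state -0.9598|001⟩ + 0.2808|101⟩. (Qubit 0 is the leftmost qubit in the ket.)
-0.4801|001⟩ - 0.8772|101⟩

H on qubit 0 mixes each pair of kets that differ only in qubit 0: amplitudes (a, b) of (|…0…⟩, |…1…⟩) become ((a + b)/√2, (a − b)/√2). Kets absent from the input have amplitude 0.
(|001⟩, |101⟩): (a, b) = (-0.9598, 0.2808) → (-0.4801, -0.8772)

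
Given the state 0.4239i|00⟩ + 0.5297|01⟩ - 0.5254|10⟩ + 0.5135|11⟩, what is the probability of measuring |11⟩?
0.2637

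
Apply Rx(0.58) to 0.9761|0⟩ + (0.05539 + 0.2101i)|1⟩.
(0.9954 - 0.01584i)|0⟩ + (0.05308 - 0.07779i)|1⟩

Rx(0.58) = [[cos(θ/2), −i·sin(θ/2)], [−i·sin(θ/2), cos(θ/2)]]; θ = 0.58, cos(θ/2) ≈ 0.958244, sin(θ/2) ≈ 0.285952.
With a = amp(|0⟩) = 0.9761 and b = amp(|1⟩) = (0.05539 + 0.2101i):
new amp(|0⟩) = (0.958244)·a + (-0.285952i)·b = (0.9954 - 0.01584i)
new amp(|1⟩) = (-0.285952i)·a + (0.958244)·b = (0.05308 - 0.07779i)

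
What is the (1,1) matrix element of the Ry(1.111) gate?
0.8496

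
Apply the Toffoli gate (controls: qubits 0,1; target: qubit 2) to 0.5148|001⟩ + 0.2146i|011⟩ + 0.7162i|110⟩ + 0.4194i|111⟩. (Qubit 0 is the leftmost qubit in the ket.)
0.5148|001⟩ + 0.2146i|011⟩ + 0.4194i|110⟩ + 0.7162i|111⟩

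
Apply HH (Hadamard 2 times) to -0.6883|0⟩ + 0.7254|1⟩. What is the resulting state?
-0.6883|0⟩ + 0.7254|1⟩

H² = I, so an even number of Hadamards cancels: H^2 = I and the state is unchanged.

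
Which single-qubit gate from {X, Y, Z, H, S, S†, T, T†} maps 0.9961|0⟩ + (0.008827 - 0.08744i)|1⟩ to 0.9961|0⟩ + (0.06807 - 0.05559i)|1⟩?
T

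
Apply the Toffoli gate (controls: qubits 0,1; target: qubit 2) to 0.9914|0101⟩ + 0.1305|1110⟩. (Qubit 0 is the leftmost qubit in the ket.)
0.9914|0101⟩ + 0.1305|1100⟩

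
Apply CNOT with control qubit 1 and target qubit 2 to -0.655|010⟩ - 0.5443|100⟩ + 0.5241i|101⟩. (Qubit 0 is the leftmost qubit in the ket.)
-0.655|011⟩ - 0.5443|100⟩ + 0.5241i|101⟩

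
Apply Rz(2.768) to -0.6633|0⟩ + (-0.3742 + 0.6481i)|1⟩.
(-0.1232 + 0.6518i)|0⟩ + (-0.7063 - 0.2473i)|1⟩

Rz(2.768) = [[e^(−iθ/2), 0], [0, e^(iθ/2)]] with e^(±iθ/2) = cos(θ/2) ± i·sin(θ/2); θ = 2.768, cos(θ/2) ≈ 0.185712, sin(θ/2) ≈ 0.982604.
With a = amp(|0⟩) = -0.6633 and b = amp(|1⟩) = (-0.3742 + 0.6481i):
new amp(|0⟩) = (0.185712 - 0.982604i)·a = (-0.1232 + 0.6518i)
new amp(|1⟩) = (0.185712 + 0.982604i)·b = (-0.7063 - 0.2473i)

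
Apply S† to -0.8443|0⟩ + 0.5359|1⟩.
-0.8443|0⟩ - 0.5359i|1⟩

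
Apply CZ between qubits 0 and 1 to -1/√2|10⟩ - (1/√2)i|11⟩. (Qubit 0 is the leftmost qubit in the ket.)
-1/√2|10⟩ + (1/√2)i|11⟩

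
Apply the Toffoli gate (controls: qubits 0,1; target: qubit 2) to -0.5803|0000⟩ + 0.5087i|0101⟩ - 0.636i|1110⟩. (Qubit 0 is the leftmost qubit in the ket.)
-0.5803|0000⟩ + 0.5087i|0101⟩ - 0.636i|1100⟩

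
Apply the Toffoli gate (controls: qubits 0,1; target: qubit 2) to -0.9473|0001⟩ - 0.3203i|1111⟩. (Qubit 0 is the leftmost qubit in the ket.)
-0.9473|0001⟩ - 0.3203i|1101⟩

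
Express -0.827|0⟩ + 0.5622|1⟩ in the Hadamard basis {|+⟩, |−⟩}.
-0.1872|+⟩ - 0.9823|−⟩

With |ψ⟩ = α|0⟩ + β|1⟩, the Hadamard-basis coefficients are ⟨+|ψ⟩ = (α + β)/√2 and ⟨−|ψ⟩ = (α − β)/√2.
Here α = -0.827, β = 0.5622: (α + β)/√2 = -0.1872, (α − β)/√2 = -0.9823.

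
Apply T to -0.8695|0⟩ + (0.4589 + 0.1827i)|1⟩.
-0.8695|0⟩ + (0.1953 + 0.4537i)|1⟩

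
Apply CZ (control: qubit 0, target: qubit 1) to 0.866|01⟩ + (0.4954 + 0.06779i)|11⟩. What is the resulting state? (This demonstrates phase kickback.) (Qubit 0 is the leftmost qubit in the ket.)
0.866|01⟩ + (-0.4954 - 0.06779i)|11⟩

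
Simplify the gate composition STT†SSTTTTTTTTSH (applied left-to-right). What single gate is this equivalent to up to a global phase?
H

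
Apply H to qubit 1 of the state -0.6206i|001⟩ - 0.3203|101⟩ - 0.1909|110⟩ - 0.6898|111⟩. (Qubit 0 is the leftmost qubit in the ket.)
-0.4388i|001⟩ - 0.4388i|011⟩ - 0.135|100⟩ - 0.7142|101⟩ + 0.135|110⟩ + 0.2613|111⟩

H on qubit 1 mixes each pair of kets that differ only in qubit 1: amplitudes (a, b) of (|…0…⟩, |…1…⟩) become ((a + b)/√2, (a − b)/√2). Kets absent from the input have amplitude 0.
(|001⟩, |011⟩): (a, b) = (-0.6206i, 0) → (-0.4388i, -0.4388i)
(|100⟩, |110⟩): (a, b) = (0, -0.1909) → (-0.135, 0.135)
(|101⟩, |111⟩): (a, b) = (-0.3203, -0.6898) → (-0.7142, 0.2613)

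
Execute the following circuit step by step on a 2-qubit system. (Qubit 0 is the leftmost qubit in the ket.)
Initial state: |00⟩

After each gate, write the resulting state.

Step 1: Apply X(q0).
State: |10⟩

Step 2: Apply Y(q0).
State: -i|00⟩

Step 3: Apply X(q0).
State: -i|10⟩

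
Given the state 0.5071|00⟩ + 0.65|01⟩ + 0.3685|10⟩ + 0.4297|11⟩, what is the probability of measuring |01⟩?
0.4225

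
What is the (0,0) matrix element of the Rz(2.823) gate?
(0.1586 - 0.9873i)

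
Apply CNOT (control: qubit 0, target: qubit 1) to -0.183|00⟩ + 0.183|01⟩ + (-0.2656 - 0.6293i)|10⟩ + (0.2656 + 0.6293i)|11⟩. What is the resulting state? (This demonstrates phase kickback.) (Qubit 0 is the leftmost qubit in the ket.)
-0.183|00⟩ + 0.183|01⟩ + (0.2656 + 0.6293i)|10⟩ + (-0.2656 - 0.6293i)|11⟩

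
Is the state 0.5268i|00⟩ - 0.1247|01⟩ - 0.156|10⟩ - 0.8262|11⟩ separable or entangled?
Entangled

Writing the state as a|00⟩ + b|01⟩ + c|10⟩ + d|11⟩, it is a product state iff ad − bc = 0.
Here (a, b, c, d) = (0.5268i, -0.1247, -0.156, -0.8262): ad − bc = (0.5268i)(-0.8262) − (-0.1247)(-0.156) = (-0.01945 - 0.4352i) ≠ 0, so the state is entangled.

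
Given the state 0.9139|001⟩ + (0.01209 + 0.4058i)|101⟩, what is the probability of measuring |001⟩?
0.8352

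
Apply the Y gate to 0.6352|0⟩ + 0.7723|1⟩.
-0.7723i|0⟩ + 0.6352i|1⟩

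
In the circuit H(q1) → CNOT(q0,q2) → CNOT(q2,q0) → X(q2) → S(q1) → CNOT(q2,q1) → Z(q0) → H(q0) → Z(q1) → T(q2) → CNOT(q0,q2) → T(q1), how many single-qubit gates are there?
8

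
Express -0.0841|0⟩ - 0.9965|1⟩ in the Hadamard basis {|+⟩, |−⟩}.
-0.7641|+⟩ + 0.6452|−⟩

With |ψ⟩ = α|0⟩ + β|1⟩, the Hadamard-basis coefficients are ⟨+|ψ⟩ = (α + β)/√2 and ⟨−|ψ⟩ = (α − β)/√2.
Here α = -0.0841, β = -0.9965: (α + β)/√2 = -0.7641, (α − β)/√2 = 0.6452.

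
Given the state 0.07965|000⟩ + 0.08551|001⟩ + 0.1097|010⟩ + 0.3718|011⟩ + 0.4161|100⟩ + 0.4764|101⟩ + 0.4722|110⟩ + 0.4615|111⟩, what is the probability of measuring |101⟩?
0.227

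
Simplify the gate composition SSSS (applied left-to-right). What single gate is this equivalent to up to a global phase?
I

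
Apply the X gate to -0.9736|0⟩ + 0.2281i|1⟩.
0.2281i|0⟩ - 0.9736|1⟩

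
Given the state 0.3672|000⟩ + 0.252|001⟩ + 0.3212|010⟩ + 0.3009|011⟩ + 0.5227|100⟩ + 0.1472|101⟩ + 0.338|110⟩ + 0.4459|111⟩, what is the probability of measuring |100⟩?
0.2732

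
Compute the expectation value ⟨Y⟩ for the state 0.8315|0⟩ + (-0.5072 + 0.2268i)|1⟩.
0.3772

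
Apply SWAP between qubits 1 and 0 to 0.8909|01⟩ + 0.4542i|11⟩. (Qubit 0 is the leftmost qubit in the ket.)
0.8909|10⟩ + 0.4542i|11⟩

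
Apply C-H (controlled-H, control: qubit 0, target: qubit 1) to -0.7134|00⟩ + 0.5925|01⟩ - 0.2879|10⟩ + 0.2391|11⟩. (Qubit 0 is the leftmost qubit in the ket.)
-0.7134|00⟩ + 0.5925|01⟩ - 0.03451|10⟩ - 0.3726|11⟩

C-H leaves the control-|0⟩ kets |00⟩, |01⟩ unchanged and applies H to qubit 1 on the control-|1⟩ pair (|10⟩, |11⟩).
H = [[1/√2, 1/√2], [1/√2, -1/√2]].
With a = amp(|10⟩) = -0.2879 and b = amp(|11⟩) = 0.2391:
new amp(|10⟩) = (1/√2)·a + (1/√2)·b = -0.03451
new amp(|11⟩) = (1/√2)·a + (-1/√2)·b = -0.3726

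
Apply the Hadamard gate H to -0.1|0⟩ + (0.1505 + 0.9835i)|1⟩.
(0.03571 + 0.6954i)|0⟩ + (-0.1771 - 0.6954i)|1⟩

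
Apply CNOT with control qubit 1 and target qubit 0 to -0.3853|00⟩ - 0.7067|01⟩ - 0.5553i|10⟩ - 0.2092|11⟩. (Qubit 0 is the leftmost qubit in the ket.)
-0.3853|00⟩ - 0.2092|01⟩ - 0.5553i|10⟩ - 0.7067|11⟩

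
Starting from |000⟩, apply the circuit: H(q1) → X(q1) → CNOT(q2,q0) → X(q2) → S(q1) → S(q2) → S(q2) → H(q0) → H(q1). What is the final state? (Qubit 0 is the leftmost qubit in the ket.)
(-1/√8 - (1/√8)i)|001⟩ + (-1/√8 + (1/√8)i)|011⟩ + (-1/√8 - (1/√8)i)|101⟩ + (-1/√8 + (1/√8)i)|111⟩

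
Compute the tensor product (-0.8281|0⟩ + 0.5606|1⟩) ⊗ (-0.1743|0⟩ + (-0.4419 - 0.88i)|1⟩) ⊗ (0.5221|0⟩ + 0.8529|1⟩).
0.07536|000⟩ + 0.1231|001⟩ + (0.1911 + 0.3805i)|010⟩ + (0.3121 + 0.6215i)|011⟩ - 0.05102|100⟩ - 0.08334|101⟩ + (-0.1293 - 0.2576i)|110⟩ + (-0.2113 - 0.4208i)|111⟩

amp(|b₁b₂…⟩) = product of the factor amplitudes for bits b₁, b₂, …; only kets whose every factor amplitude is nonzero survive.
|000⟩: (-0.8281)(-0.1743)(0.5221) = 0.07536
|001⟩: (-0.8281)(-0.1743)(0.8529) = 0.1231
|010⟩: (-0.8281)(-0.4419 - 0.88i)(0.5221) = (0.1911 + 0.3805i)
|011⟩: (-0.8281)(-0.4419 - 0.88i)(0.8529) = (0.3121 + 0.6215i)
|100⟩: (0.5606)(-0.1743)(0.5221) = -0.05102
|101⟩: (0.5606)(-0.1743)(0.8529) = -0.08334
|110⟩: (0.5606)(-0.4419 - 0.88i)(0.5221) = (-0.1293 - 0.2576i)
|111⟩: (0.5606)(-0.4419 - 0.88i)(0.8529) = (-0.2113 - 0.4208i)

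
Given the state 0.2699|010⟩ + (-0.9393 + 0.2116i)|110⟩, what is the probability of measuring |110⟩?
0.9271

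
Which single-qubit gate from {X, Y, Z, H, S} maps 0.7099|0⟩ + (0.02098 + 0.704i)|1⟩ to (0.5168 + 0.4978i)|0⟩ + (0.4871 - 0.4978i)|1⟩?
H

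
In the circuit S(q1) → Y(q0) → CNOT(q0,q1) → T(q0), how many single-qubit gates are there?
3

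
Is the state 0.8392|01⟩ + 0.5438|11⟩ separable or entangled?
Separable

Writing the state as a|00⟩ + b|01⟩ + c|10⟩ + d|11⟩, it is a product state iff ad − bc = 0.
Here (a, b, c, d) = (0, 0.8392, 0, 0.5438): ad − bc = (0)(0.5438) − (0.8392)(0) = 0, so the state is separable.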